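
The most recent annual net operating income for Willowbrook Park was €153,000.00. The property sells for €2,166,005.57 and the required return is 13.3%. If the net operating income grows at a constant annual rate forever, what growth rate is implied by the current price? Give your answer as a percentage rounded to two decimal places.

5.82%

P = D₀(1+g)/(r−g) ⇒ P(r−g) = D₀(1+g) ⇒ g(P+D₀) = P·r − D₀
g = (P·r − D₀)/(P + D₀) = (€2,166,005.57×0.133 − €153,000.00) / (€2,166,005.57 + €153,000.00) = 0.058249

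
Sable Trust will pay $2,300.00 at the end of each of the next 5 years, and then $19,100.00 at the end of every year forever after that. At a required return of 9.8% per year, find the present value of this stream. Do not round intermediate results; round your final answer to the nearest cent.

PV of 5-year annuity: $2,300.00 × [1 − (1+0.098)^−5] / 0.098 = 8763.54020
Perpetuity value at year 5: $19,100.00 / 0.098 = 194897.95918
PV of perpetuity: 194897.95918 / (1+0.098)^5 = 122122.47321
Total PV = 8763.54020 + 122122.47321 = 130886.01340

$130886.01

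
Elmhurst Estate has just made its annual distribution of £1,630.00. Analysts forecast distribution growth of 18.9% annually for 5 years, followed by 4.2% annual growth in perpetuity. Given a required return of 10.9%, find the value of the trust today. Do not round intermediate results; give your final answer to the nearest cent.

D_1 = 1938.07000
D_2 = 2304.36523
D_3 = 2739.89026
D_4 = 3257.72952
D_5 = 3873.44040
Terminal value at year 5: TV = D_5×(1+g_2)/(r−g_2) = 4036.12489/0.067 = 60240.67004
P_0 = D_1/(1+r)^1 + D_2/(1+r)^2 + D_3/(1+r)^3 + D_4/(1+r)^4 + D_5/(1+r)^5 + TV/(1+r)^5
    = 1747.58341 + 1873.64894 + 2008.80847 + 2153.71800 + 2309.08089 + 35911.37740 = 46004.21710

£46004.22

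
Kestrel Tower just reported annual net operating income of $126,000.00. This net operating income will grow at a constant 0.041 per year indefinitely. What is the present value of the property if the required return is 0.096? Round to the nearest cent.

$2384836.36

D₁ = D₀ × (1 + g) = $126,000.00 × 1.041 = $131,166.0000
Growing perpetuity: P = D₁ / (r − g) = $131,166.0000 / (0.096 − 0.041) = $2,384,836.36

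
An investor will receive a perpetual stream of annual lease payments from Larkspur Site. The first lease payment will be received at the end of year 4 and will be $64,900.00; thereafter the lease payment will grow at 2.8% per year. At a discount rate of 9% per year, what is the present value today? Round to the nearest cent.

Value at end of year 3: C₁ / (r − g) = $64,900.00 / (0.09 − 0.028) = $1,046,774.1935
Discount to today: PV = $1,046,774.1935 / (1 + 0.09)^3 = $1,046,774.1935 / 1.295029 = $808,301.74

$808301.74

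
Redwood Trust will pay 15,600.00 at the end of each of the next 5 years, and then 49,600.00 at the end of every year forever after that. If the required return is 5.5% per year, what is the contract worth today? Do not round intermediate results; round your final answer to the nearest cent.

PV of 5-year annuity: 15,600.00 × [1 − (1+0.055)^−5] / 0.055 = 66616.43782
Perpetuity value at year 5: 49,600.00 / 0.055 = 901818.18182
PV of perpetuity: 901818.18182 / (1+0.055)^5 = 690012.07183
Total PV = 66616.43782 + 690012.07183 = 756628.50965

756628.51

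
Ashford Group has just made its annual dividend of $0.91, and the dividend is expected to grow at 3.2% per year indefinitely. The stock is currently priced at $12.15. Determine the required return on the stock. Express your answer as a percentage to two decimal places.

10.93%

D₁ = $0.91 × 1.032 = $0.9391
P = D₁/(r − g) ⇒ r = D₁/P + g = $0.9391/$12.15 + 0.032 = 0.077294 + 0.032 = 0.109294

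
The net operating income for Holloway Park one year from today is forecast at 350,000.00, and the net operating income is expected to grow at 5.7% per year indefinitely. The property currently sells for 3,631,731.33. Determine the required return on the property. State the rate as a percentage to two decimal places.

15.34%

P = D₁/(r − g) ⇒ r = D₁/P + g = 350,000.0000/3,631,731.33 + 0.057 = 0.096373 + 0.057 = 0.153373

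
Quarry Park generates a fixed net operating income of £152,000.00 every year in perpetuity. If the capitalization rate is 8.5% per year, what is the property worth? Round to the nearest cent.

£1788235.29

Level perpetuity: PV = C / r = £152,000.00 / 0.085 = £1,788,235.29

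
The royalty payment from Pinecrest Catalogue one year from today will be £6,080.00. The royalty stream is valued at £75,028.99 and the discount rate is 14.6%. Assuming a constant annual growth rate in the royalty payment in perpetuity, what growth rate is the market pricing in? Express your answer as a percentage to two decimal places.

6.50%

P = D₁/(r−g) ⇒ g = r − D₁/P = 0.146 − £6,080.00/£75,028.99 = 0.064965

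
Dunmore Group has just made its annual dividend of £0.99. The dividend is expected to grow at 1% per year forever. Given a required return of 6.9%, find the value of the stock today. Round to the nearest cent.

£16.95

D₁ = D₀ × (1 + g) = £0.99 × 1.01 = £0.9999
Growing perpetuity: P = D₁ / (r − g) = £0.9999 / (0.069 − 0.01) = £16.95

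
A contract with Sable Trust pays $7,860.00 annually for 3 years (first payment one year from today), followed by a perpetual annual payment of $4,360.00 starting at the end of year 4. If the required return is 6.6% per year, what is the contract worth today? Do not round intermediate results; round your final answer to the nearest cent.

$75313.25

PV of 3-year annuity: $7,860.00 × [1 − (1+0.066)^−3] / 0.066 = 20778.80378
Perpetuity value at year 3: $4,360.00 / 0.066 = 66060.60606
PV of perpetuity: 66060.60606 / (1+0.066)^3 = 54534.45027
Total PV = 20778.80378 + 54534.45027 = 75313.25405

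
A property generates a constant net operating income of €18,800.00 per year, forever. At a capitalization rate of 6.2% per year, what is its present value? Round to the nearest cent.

Level perpetuity: PV = C / r = €18,800.00 / 0.062 = €303,225.81

€303225.81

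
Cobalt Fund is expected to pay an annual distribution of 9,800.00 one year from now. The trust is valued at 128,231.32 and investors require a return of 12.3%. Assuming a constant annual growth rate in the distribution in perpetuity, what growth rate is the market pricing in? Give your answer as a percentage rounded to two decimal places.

P = D₁/(r−g) ⇒ g = r − D₁/P = 0.123 − 9,800.00/128,231.32 = 0.046576

4.66%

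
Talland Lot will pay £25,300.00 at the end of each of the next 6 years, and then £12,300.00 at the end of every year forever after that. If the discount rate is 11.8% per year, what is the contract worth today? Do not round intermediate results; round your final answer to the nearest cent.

PV of 6-year annuity: £25,300.00 × [1 − (1+0.118)^−6] / 0.118 = 104610.48285
Perpetuity value at year 6: £12,300.00 / 0.118 = 104237.28814
PV of perpetuity: 104237.28814 / (1+0.118)^6 = 53379.22730
Total PV = 104610.48285 + 53379.22730 = 157989.71015

£157989.71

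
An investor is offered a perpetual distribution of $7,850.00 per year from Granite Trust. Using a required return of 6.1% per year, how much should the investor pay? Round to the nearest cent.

Level perpetuity: PV = C / r = $7,850.00 / 0.061 = $128,688.52

$128688.52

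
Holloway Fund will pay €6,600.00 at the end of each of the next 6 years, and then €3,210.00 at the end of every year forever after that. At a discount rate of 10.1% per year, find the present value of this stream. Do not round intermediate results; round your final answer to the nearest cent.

€46503.35

PV of 6-year annuity: €6,600.00 × [1 − (1+0.101)^−6] / 0.101 = 28660.67942
Perpetuity value at year 6: €3,210.00 / 0.101 = 31782.17822
PV of perpetuity: 31782.17822 / (1+0.101)^6 = 17842.66595
Total PV = 28660.67942 + 17842.66595 = 46503.34538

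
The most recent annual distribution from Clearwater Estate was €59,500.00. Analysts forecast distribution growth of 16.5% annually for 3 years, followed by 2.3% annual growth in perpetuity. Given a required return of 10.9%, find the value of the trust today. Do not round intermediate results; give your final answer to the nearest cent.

D_1 = 69317.50000
D_2 = 80754.88750
D_3 = 94079.44394
Terminal value at year 3: TV = D_3×(1+g_2)/(r−g_2) = 96243.27115/0.086 = 1119107.80405
P_0 = D_1/(1+r)^1 + D_2/(1+r)^2 + D_3/(1+r)^3 + TV/(1+r)^3
    = 62504.50857 + 65660.73262 + 68976.33319 + 820497.54480 = 1017639.11917

€1017639.12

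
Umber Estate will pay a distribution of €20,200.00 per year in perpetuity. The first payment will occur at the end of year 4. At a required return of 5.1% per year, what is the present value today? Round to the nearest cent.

€341171.74

Value at end of year 3: C / r = €20,200.00 / 0.051 = €396,078.4314
Discount to today: PV = €396,078.4314 / (1 + 0.051)^3 = €396,078.4314 / 1.160936 = €341,171.74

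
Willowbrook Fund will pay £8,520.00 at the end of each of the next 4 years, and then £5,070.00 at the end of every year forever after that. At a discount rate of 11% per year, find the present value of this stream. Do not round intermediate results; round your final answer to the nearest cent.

PV of 4-year annuity: £8,520.00 × [1 − (1+0.11)^−4] / 0.11 = 26432.83728
Perpetuity value at year 4: £5,070.00 / 0.11 = 46090.90909
PV of perpetuity: 46090.90909 / (1+0.11)^4 = 30361.50944
Total PV = 26432.83728 + 30361.50944 = 56794.34672

£56794.35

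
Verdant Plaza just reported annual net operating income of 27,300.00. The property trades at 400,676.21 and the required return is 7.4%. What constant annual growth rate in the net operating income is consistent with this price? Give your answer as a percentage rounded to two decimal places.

P = D₀(1+g)/(r−g) ⇒ P(r−g) = D₀(1+g) ⇒ g(P+D₀) = P·r − D₀
g = (P·r − D₀)/(P + D₀) = (400,676.21×0.074 − 27,300.00) / (400,676.21 + 27,300.00) = 0.005491

0.55%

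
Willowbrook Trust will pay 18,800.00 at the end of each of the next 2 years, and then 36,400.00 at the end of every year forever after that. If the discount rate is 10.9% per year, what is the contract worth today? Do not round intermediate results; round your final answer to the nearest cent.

303764.47

PV of 2-year annuity: 18,800.00 × [1 − (1+0.109)^−2] / 0.109 = 32238.24094
Perpetuity value at year 2: 36,400.00 / 0.109 = 333944.95413
PV of perpetuity: 333944.95413 / (1+0.109)^2 = 271526.23232
Total PV = 32238.24094 + 271526.23232 = 303764.47325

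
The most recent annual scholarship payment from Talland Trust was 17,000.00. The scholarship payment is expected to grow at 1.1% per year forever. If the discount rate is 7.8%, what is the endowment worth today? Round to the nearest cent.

D₁ = D₀ × (1 + g) = 17,000.00 × 1.011 = 17,187.0000
Growing perpetuity: P = D₁ / (r − g) = 17,187.0000 / (0.078 − 0.011) = 256,522.39

256522.39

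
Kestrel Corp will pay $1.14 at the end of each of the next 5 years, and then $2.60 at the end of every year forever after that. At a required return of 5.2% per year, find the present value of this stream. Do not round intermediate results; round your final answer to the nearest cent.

$43.71

PV of 5-year annuity: $1.14 × [1 − (1+0.052)^−5] / 0.052 = 4.90844
Perpetuity value at year 5: $2.60 / 0.052 = 50.00000
PV of perpetuity: 50.00000 / (1+0.052)^5 = 38.80532
Total PV = 4.90844 + 38.80532 = 43.71376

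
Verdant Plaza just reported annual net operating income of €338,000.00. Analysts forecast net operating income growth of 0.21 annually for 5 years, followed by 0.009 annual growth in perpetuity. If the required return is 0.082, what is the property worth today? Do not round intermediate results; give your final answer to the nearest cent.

€10564188.00

D_1 = 408980.00000
D_2 = 494865.80000
D_3 = 598787.61800
D_4 = 724533.01778
D_5 = 876684.95151
Terminal value at year 5: TV = D_5×(1+g_2)/(r−g_2) = 884575.11608/0.073 = 12117467.34353
P_0 = D_1/(1+r)^1 + D_2/(1+r)^2 + D_3/(1+r)^3 + D_4/(1+r)^4 + D_5/(1+r)^5 + TV/(1+r)^5
    = 377985.21257 + 422700.65361 + 472705.90654 + 528626.75315 + 591163.00491 + 8171006.46510 = 10564187.99588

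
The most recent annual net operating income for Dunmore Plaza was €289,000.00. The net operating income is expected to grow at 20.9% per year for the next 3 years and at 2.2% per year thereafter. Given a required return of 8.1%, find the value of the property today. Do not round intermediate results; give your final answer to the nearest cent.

€8092241.22

D_1 = 349401.00000
D_2 = 422425.80900
D_3 = 510712.80308
Terminal value at year 3: TV = D_3×(1+g_2)/(r−g_2) = 521948.48475/0.059 = 8846584.48727
P_0 = D_1/(1+r)^1 + D_2/(1+r)^2 + D_3/(1+r)^3 + TV/(1+r)^3
    = 323220.16651 + 361492.30464 + 404296.20380 + 7003232.54717 = 8092241.22212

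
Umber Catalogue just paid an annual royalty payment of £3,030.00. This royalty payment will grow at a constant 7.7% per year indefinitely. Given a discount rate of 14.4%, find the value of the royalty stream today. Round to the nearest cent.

£48706.12

D₁ = D₀ × (1 + g) = £3,030.00 × 1.077 = £3,263.3100
Growing perpetuity: P = D₁ / (r − g) = £3,263.3100 / (0.144 − 0.077) = £48,706.12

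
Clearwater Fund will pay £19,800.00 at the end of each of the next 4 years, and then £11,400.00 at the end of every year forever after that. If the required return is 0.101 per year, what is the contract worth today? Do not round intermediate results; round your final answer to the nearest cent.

PV of 4-year annuity: £19,800.00 × [1 − (1+0.101)^−4] / 0.101 = 62627.71277
Perpetuity value at year 4: £11,400.00 / 0.101 = 112871.28713
PV of perpetuity: 112871.28713 / (1+0.101)^4 = 76812.90705
Total PV = 62627.71277 + 76812.90705 = 139440.61982

£139440.62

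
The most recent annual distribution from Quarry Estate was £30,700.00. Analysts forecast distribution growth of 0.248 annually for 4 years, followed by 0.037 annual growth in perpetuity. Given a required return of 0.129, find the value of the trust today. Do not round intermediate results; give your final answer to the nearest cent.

£675421.34

D_1 = 38313.60000
D_2 = 47815.37280
D_3 = 59673.58525
D_4 = 74472.63440
Terminal value at year 4: TV = D_4×(1+g_2)/(r−g_2) = 77228.12187/0.092 = 839436.10728
P_0 = D_1/(1+r)^1 + D_2/(1+r)^2 + D_3/(1+r)^3 + D_4/(1+r)^4 + TV/(1+r)^4
    = 33935.87245 + 37512.81561 + 41466.77934 + 45837.50276 + 516668.37355 = 675421.34372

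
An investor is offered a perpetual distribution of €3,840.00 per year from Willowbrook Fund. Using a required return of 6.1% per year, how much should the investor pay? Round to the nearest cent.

€62950.82

Level perpetuity: PV = C / r = €3,840.00 / 0.061 = €62,950.82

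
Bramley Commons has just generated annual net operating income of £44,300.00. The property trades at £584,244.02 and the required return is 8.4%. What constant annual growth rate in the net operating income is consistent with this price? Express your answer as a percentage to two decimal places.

0.76%

P = D₀(1+g)/(r−g) ⇒ P(r−g) = D₀(1+g) ⇒ g(P+D₀) = P·r − D₀
g = (P·r − D₀)/(P + D₀) = (£584,244.02×0.084 − £44,300.00) / (£584,244.02 + £44,300.00) = 0.007599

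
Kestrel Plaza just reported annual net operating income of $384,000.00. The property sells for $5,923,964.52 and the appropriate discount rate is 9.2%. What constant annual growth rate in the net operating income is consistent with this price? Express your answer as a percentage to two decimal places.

P = D₀(1+g)/(r−g) ⇒ P(r−g) = D₀(1+g) ⇒ g(P+D₀) = P·r − D₀
g = (P·r − D₀)/(P + D₀) = ($5,923,964.52×0.092 − $384,000.00) / ($5,923,964.52 + $384,000.00) = 0.025524

2.55%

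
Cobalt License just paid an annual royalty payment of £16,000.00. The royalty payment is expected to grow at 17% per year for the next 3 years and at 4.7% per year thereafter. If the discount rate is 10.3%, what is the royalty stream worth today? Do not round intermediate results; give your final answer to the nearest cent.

£411105.19

D_1 = 18720.00000
D_2 = 21902.40000
D_3 = 25625.80800
Terminal value at year 3: TV = D_3×(1+g_2)/(r−g_2) = 26830.22098/0.056 = 479111.08886
P_0 = D_1/(1+r)^1 + D_2/(1+r)^2 + D_3/(1+r)^3 + TV/(1+r)^3
    = 16971.89483 + 18002.82589 + 19096.37923 + 357034.09020 = 411105.19015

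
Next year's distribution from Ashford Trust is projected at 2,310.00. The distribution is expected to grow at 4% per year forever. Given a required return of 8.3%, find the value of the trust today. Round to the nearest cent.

Growing perpetuity: P = D₁ / (r − g) = 2,310.0000 / (0.083 − 0.04) = 53,720.93

53720.93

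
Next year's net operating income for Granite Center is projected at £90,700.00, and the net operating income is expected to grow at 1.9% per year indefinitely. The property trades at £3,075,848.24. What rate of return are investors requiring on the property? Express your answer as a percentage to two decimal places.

P = D₁/(r − g) ⇒ r = D₁/P + g = £90,700.0000/£3,075,848.24 + 0.019 = 0.029488 + 0.019 = 0.048488

4.85%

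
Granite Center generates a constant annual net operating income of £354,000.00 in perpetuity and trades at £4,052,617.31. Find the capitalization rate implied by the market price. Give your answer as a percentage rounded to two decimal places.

8.74%

P = C/r ⇒ r = C/P = £354,000.00/£4,052,617.31 = 0.087351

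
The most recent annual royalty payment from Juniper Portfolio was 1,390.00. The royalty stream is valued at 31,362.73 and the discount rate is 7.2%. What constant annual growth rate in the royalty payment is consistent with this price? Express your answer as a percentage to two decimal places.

2.65%

P = D₀(1+g)/(r−g) ⇒ P(r−g) = D₀(1+g) ⇒ g(P+D₀) = P·r − D₀
g = (P·r − D₀)/(P + D₀) = (31,362.73×0.072 − 1,390.00) / (31,362.73 + 1,390.00) = 0.026505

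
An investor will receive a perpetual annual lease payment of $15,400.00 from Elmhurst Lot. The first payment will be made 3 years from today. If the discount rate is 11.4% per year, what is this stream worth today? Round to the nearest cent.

$108854.27

Value at end of year 2: C / r = $15,400.00 / 0.114 = $135,087.7193
Discount to today: PV = $135,087.7193 / (1 + 0.114)^2 = $135,087.7193 / 1.240996 = $108,854.27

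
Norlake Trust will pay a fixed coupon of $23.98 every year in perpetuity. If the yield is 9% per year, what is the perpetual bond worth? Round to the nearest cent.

Level perpetuity: PV = C / r = $23.98 / 0.09 = $266.44

$266.44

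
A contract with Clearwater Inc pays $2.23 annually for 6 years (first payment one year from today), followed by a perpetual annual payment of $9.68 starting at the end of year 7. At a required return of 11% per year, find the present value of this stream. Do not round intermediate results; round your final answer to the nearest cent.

PV of 6-year annuity: $2.23 × [1 − (1+0.11)^−6] / 0.11 = 9.43410
Perpetuity value at year 6: $9.68 / 0.11 = 88.00000
PV of perpetuity: 88.00000 / (1+0.11)^6 = 47.04839
Total PV = 9.43410 + 47.04839 = 56.48249

$56.48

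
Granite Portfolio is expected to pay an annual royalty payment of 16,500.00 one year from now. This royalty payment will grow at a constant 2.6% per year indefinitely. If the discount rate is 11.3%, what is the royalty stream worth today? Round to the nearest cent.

Growing perpetuity: P = D₁ / (r − g) = 16,500.0000 / (0.113 − 0.026) = 189,655.17

189655.17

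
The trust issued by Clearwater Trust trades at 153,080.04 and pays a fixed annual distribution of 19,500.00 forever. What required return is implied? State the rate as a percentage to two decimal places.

P = C/r ⇒ r = C/P = 19,500.00/153,080.04 = 0.127384

12.74%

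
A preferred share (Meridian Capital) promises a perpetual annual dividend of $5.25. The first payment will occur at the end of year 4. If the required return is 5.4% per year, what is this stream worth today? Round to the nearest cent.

$83.03

Value at end of year 3: C / r = $5.25 / 0.054 = $97.2222
Discount to today: PV = $97.2222 / (1 + 0.054)^3 = $97.2222 / 1.170905 = $83.03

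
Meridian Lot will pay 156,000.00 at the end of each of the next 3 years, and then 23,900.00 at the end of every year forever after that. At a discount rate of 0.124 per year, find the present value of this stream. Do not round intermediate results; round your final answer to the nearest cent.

507855.64

PV of 3-year annuity: 156,000.00 × [1 − (1+0.124)^−3] / 0.124 = 372125.19122
Perpetuity value at year 3: 23,900.00 / 0.124 = 192741.93548
PV of perpetuity: 192741.93548 / (1+0.124)^3 = 135730.44785
Total PV = 372125.19122 + 135730.44785 = 507855.63908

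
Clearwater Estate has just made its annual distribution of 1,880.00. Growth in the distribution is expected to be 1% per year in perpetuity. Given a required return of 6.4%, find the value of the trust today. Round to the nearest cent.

35162.96

D₁ = D₀ × (1 + g) = 1,880.00 × 1.01 = 1,898.8000
Growing perpetuity: P = D₁ / (r − g) = 1,898.8000 / (0.064 − 0.01) = 35,162.96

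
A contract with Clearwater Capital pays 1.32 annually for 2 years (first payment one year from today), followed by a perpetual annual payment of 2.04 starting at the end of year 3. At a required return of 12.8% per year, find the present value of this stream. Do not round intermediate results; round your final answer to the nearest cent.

PV of 2-year annuity: 1.32 × [1 − (1+0.128)^−2] / 0.128 = 2.20764
Perpetuity value at year 2: 2.04 / 0.128 = 15.93750
PV of perpetuity: 15.93750 / (1+0.128)^2 = 12.52570
Total PV = 2.20764 + 12.52570 = 14.73334

14.73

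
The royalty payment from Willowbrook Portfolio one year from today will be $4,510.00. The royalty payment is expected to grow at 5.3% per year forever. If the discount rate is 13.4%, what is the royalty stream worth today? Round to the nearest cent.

$55679.01

Growing perpetuity: P = D₁ / (r − g) = $4,510.0000 / (0.134 − 0.053) = $55,679.01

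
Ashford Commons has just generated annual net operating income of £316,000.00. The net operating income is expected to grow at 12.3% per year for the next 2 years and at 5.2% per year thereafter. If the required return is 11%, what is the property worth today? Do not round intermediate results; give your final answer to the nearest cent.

£6509771.79

D_1 = 354868.00000
D_2 = 398516.76400
Terminal value at year 2: TV = D_2×(1+g_2)/(r−g_2) = 419239.63573/0.058 = 7228269.58152
P_0 = D_1/(1+r)^1 + D_2/(1+r)^2 + TV/(1+r)^2
    = 319700.90090 + 323445.14569 + 5866625.74590 = 6509771.79248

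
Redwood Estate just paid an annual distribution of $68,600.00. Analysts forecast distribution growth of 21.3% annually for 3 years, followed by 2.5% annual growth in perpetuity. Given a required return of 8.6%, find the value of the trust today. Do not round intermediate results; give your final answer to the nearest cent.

D_1 = 83211.80000
D_2 = 100935.91340
D_3 = 122435.26295
Terminal value at year 3: TV = D_3×(1+g_2)/(r−g_2) = 125496.14453/0.061 = 2057313.84472
P_0 = D_1/(1+r)^1 + D_2/(1+r)^2 + D_3/(1+r)^3 + TV/(1+r)^3
    = 76622.28361 + 85582.71641 + 95591.00829 + 1606242.35240 = 1864038.36071

$1864038.36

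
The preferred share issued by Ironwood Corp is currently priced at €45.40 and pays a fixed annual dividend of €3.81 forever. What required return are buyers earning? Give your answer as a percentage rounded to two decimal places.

P = C/r ⇒ r = C/P = €3.81/€45.40 = 0.083921

8.39%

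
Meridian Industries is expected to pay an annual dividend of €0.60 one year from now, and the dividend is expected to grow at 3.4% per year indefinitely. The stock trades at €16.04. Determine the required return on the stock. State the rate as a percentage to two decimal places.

P = D₁/(r − g) ⇒ r = D₁/P + g = €0.6000/€16.04 + 0.034 = 0.037406 + 0.034 = 0.071406

7.14%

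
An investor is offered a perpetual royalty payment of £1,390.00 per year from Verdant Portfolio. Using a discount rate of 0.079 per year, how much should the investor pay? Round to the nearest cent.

£17594.94

Level perpetuity: PV = C / r = £1,390.00 / 0.079 = £17,594.94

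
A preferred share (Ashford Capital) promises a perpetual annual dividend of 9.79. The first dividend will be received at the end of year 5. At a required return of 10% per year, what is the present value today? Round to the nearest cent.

Value at end of year 4: C / r = 9.79 / 0.1 = 97.9000
Discount to today: PV = 97.9000 / (1 + 0.1)^4 = 97.9000 / 1.464100 = 66.87

66.87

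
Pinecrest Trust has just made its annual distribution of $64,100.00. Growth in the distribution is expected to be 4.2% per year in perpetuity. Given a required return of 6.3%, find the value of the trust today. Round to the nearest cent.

D₁ = D₀ × (1 + g) = $64,100.00 × 1.042 = $66,792.2000
Growing perpetuity: P = D₁ / (r − g) = $66,792.2000 / (0.063 − 0.042) = $3,180,580.95

$3180580.95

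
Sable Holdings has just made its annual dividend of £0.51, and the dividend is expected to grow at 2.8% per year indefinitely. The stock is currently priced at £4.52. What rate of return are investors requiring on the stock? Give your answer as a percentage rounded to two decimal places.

14.40%

D₁ = £0.51 × 1.028 = £0.5243
P = D₁/(r − g) ⇒ r = D₁/P + g = £0.5243/£4.52 + 0.028 = 0.115991 + 0.028 = 0.143991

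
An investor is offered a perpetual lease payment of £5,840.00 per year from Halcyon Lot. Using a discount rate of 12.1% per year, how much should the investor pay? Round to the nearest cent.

£48264.46

Level perpetuity: PV = C / r = £5,840.00 / 0.121 = £48,264.46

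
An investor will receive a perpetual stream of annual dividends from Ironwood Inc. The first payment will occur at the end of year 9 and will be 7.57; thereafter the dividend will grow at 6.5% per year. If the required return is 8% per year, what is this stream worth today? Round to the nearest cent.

Value at end of year 8: C₁ / (r − g) = 7.57 / (0.08 − 0.065) = 504.6667
Discount to today: PV = 504.6667 / (1 + 0.08)^8 = 504.6667 / 1.850930 = 272.66

272.66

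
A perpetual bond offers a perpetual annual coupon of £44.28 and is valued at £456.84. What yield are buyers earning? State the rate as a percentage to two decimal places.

9.69%

P = C/r ⇒ r = C/P = £44.28/£456.84 = 0.096927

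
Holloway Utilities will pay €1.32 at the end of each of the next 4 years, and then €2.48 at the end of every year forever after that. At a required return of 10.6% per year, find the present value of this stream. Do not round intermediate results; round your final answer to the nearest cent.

PV of 4-year annuity: €1.32 × [1 − (1+0.106)^−4] / 0.106 = 4.13045
Perpetuity value at year 4: €2.48 / 0.106 = 23.39623
PV of perpetuity: 23.39623 / (1+0.106)^4 = 15.63599
Total PV = 4.13045 + 15.63599 = 19.76644

€19.77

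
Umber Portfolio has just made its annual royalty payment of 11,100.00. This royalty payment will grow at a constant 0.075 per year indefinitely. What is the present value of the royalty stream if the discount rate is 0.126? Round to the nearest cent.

D₁ = D₀ × (1 + g) = 11,100.00 × 1.075 = 11,932.5000
Growing perpetuity: P = D₁ / (r − g) = 11,932.5000 / (0.126 − 0.075) = 233,970.59

233970.59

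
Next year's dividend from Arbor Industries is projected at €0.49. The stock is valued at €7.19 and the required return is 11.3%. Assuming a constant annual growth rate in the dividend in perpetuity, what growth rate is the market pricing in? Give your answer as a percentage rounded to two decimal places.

4.48%

P = D₁/(r−g) ⇒ g = r − D₁/P = 0.113 − €0.49/€7.19 = 0.044850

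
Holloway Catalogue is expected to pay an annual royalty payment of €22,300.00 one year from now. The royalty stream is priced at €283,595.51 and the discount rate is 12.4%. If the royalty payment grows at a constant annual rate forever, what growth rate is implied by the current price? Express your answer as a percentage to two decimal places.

4.54%

P = D₁/(r−g) ⇒ g = r − D₁/P = 0.124 − €22,300.00/€283,595.51 = 0.045367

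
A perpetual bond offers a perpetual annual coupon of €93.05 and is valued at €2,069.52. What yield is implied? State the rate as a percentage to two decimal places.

4.50%

P = C/r ⇒ r = C/P = €93.05/€2,069.52 = 0.044962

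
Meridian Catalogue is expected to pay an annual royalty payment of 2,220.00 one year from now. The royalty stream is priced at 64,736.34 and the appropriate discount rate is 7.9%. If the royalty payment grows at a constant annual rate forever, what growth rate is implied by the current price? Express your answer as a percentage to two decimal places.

P = D₁/(r−g) ⇒ g = r − D₁/P = 0.079 − 2,220.00/64,736.34 = 0.044707

4.47%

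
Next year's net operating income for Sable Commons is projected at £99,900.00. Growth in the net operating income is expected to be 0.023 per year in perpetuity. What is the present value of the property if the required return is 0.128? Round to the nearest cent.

Growing perpetuity: P = D₁ / (r − g) = £99,900.0000 / (0.128 − 0.023) = £951,428.57

£951428.57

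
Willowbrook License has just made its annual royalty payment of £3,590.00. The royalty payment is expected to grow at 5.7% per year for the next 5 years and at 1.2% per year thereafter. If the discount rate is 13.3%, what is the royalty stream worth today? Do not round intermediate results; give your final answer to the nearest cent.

£35863.58

D_1 = 3794.63000
D_2 = 4010.92391
D_3 = 4239.54657
D_4 = 4481.20073
D_5 = 4736.62917
Terminal value at year 5: TV = D_5×(1+g_2)/(r−g_2) = 4793.46872/0.121 = 39615.44396
P_0 = D_1/(1+r)^1 + D_2/(1+r)^2 + D_3/(1+r)^3 + D_4/(1+r)^4 + D_5/(1+r)^5 + TV/(1+r)^5
    = 3349.18800 + 3124.52931 + 2914.94041 + 2719.41043 + 2536.99631 + 21218.51460 = 35863.57906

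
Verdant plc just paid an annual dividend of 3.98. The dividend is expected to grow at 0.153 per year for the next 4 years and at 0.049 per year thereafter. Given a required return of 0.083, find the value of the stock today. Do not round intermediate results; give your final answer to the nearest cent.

D_1 = 4.58894
D_2 = 5.29105
D_3 = 6.10058
D_4 = 7.03397
Terminal value at year 4: TV = D_4×(1+g_2)/(r−g_2) = 7.37863/0.034 = 217.01856
P_0 = D_1/(1+r)^1 + D_2/(1+r)^2 + D_3/(1+r)^3 + D_4/(1+r)^4 + TV/(1+r)^4
    = 4.23725 + 4.51112 + 4.80270 + 5.11313 + 157.75497 = 176.41917

176.42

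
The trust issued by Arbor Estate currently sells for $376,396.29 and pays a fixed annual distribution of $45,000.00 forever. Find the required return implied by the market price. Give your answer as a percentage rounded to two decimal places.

11.96%

P = C/r ⇒ r = C/P = $45,000.00/$376,396.29 = 0.119555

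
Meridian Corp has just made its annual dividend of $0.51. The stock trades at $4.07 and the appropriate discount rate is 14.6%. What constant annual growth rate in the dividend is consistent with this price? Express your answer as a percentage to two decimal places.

1.84%

P = D₀(1+g)/(r−g) ⇒ P(r−g) = D₀(1+g) ⇒ g(P+D₀) = P·r − D₀
g = (P·r − D₀)/(P + D₀) = ($4.07×0.146 − $0.51) / ($4.07 + $0.51) = 0.018389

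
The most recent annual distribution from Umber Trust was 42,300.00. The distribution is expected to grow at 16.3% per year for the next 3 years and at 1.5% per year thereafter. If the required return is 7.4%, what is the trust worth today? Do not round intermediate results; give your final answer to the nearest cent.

1073136.39

D_1 = 49194.90000
D_2 = 57213.66870
D_3 = 66539.49670
Terminal value at year 3: TV = D_3×(1+g_2)/(r−g_2) = 67537.58915/0.059 = 1144704.90082
P_0 = D_1/(1+r)^1 + D_2/(1+r)^2 + D_3/(1+r)^3 + TV/(1+r)^3
    = 45805.30726 + 49601.09157 + 53711.42411 + 924018.56735 = 1073136.39029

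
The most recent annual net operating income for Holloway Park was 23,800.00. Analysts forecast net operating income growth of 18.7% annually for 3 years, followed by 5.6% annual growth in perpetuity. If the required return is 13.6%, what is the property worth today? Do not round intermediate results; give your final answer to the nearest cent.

D_1 = 28250.60000
D_2 = 33533.46220
D_3 = 39804.21963
Terminal value at year 3: TV = D_3×(1+g_2)/(r−g_2) = 42033.25593/0.08 = 525415.69913
P_0 = D_1/(1+r)^1 + D_2/(1+r)^2 + D_3/(1+r)^3 + TV/(1+r)^3
    = 24868.48592 + 25984.94083 + 27151.51828 + 358400.04127 = 436404.98629

436404.99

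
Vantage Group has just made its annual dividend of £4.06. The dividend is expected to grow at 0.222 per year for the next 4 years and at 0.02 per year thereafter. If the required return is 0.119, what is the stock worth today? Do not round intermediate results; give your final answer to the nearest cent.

D_1 = 4.96132
D_2 = 6.06273
D_3 = 7.40866
D_4 = 9.05338
Terminal value at year 4: TV = D_4×(1+g_2)/(r−g_2) = 9.23445/0.099 = 93.27727
P_0 = D_1/(1+r)^1 + D_2/(1+r)^2 + D_3/(1+r)^3 + D_4/(1+r)^4 + TV/(1+r)^4
    = 4.43371 + 4.84182 + 5.28749 + 5.77418 + 59.49158 = 79.82877

£79.83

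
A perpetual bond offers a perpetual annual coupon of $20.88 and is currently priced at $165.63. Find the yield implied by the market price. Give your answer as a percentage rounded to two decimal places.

P = C/r ⇒ r = C/P = $20.88/$165.63 = 0.126064

12.61%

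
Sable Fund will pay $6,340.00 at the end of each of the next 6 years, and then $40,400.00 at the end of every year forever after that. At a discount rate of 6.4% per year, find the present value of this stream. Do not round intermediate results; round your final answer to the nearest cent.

PV of 6-year annuity: $6,340.00 × [1 − (1+0.064)^−6] / 0.064 = 30787.84471
Perpetuity value at year 6: $40,400.00 / 0.064 = 631250.00000
PV of perpetuity: 631250.00000 / (1+0.064)^6 = 435062.47222
Total PV = 30787.84471 + 435062.47222 = 465850.31692

$465850.32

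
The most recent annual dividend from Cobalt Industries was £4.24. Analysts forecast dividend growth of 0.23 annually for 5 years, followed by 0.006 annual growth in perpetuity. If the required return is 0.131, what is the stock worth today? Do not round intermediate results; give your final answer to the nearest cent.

D_1 = 5.21520
D_2 = 6.41470
D_3 = 7.89008
D_4 = 9.70479
D_5 = 11.93690
Terminal value at year 5: TV = D_5×(1+g_2)/(r−g_2) = 12.00852/0.125 = 96.06814
P_0 = D_1/(1+r)^1 + D_2/(1+r)^2 + D_3/(1+r)^3 + D_4/(1+r)^4 + D_5/(1+r)^5 + TV/(1+r)^5
    = 4.61114 + 5.01477 + 5.45373 + 5.93111 + 6.45028 + 51.91183 = 79.37285

£79.37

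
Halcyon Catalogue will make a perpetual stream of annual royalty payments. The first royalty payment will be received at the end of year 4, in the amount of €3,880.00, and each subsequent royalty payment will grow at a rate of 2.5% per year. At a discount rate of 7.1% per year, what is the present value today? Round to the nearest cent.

Value at end of year 3: C₁ / (r − g) = €3,880.00 / (0.071 − 0.025) = €84,347.8261
Discount to today: PV = €84,347.8261 / (1 + 0.071)^3 = €84,347.8261 / 1.228481 = €68,660.27

€68660.27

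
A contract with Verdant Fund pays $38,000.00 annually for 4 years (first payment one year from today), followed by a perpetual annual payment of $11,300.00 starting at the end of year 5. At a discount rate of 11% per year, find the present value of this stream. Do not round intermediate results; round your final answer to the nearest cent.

$185562.57

PV of 4-year annuity: $38,000.00 × [1 − (1+0.11)^−4] / 0.11 = 117892.93620
Perpetuity value at year 4: $11,300.00 / 0.11 = 102727.27273
PV of perpetuity: 102727.27273 / (1+0.11)^4 = 67669.63643
Total PV = 117892.93620 + 67669.63643 = 185562.57264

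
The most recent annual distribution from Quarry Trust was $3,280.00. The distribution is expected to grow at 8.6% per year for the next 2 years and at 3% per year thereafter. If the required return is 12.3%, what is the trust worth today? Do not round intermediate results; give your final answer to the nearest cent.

$40211.92

D_1 = 3562.08000
D_2 = 3868.41888
Terminal value at year 2: TV = D_2×(1+g_2)/(r−g_2) = 3984.47145/0.093 = 42843.77899
P_0 = D_1/(1+r)^1 + D_2/(1+r)^2 + TV/(1+r)^2
    = 3171.93232 + 3067.42520 + 33972.55871 = 40211.91624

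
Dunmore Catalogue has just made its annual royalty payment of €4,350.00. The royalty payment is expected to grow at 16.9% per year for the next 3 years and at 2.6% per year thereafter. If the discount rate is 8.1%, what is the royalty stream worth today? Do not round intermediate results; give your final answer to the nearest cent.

D_1 = 5085.15000
D_2 = 5944.54035
D_3 = 6949.16767
Terminal value at year 3: TV = D_3×(1+g_2)/(r−g_2) = 7129.84603/0.055 = 129633.56416
P_0 = D_1/(1+r)^1 + D_2/(1+r)^2 + D_3/(1+r)^3 + TV/(1+r)^3
    = 4704.11656 + 5087.06037 + 5501.17814 + 102621.97767 = 117914.33274

€117914.33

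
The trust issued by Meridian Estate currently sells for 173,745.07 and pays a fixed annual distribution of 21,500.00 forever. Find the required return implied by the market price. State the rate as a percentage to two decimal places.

12.37%

P = C/r ⇒ r = C/P = 21,500.00/173,745.07 = 0.123745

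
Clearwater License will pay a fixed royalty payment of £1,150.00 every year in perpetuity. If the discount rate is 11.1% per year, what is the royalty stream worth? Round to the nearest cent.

Level perpetuity: PV = C / r = £1,150.00 / 0.111 = £10,360.36

£10360.36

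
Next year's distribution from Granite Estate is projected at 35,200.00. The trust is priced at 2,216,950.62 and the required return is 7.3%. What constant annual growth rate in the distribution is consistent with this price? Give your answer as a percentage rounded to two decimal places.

5.71%

P = D₁/(r−g) ⇒ g = r − D₁/P = 0.073 − 35,200.00/2,216,950.62 = 0.057122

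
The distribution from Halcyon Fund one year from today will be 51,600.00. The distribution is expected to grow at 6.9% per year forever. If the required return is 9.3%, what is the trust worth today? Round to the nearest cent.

2150000.00

Growing perpetuity: P = D₁ / (r − g) = 51,600.0000 / (0.093 − 0.069) = 2,150,000.00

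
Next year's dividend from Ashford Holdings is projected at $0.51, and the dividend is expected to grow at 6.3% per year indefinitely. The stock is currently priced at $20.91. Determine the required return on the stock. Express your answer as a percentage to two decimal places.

P = D₁/(r − g) ⇒ r = D₁/P + g = $0.5100/$20.91 + 0.063 = 0.024390 + 0.063 = 0.087390

8.74%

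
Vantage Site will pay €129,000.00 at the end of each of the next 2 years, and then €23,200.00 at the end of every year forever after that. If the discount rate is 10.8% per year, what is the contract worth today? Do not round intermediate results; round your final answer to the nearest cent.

€396482.11

PV of 2-year annuity: €129,000.00 × [1 − (1+0.108)^−2] / 0.108 = 221503.60359
Perpetuity value at year 2: €23,200.00 / 0.108 = 214814.81481
PV of perpetuity: 214814.81481 / (1+0.108)^2 = 174978.50781
Total PV = 221503.60359 + 174978.50781 = 396482.11140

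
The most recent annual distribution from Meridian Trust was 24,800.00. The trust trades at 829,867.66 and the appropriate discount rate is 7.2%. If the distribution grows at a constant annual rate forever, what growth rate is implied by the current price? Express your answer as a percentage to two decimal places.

P = D₀(1+g)/(r−g) ⇒ P(r−g) = D₀(1+g) ⇒ g(P+D₀) = P·r − D₀
g = (P·r − D₀)/(P + D₀) = (829,867.66×0.072 − 24,800.00) / (829,867.66 + 24,800.00) = 0.040894

4.09%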